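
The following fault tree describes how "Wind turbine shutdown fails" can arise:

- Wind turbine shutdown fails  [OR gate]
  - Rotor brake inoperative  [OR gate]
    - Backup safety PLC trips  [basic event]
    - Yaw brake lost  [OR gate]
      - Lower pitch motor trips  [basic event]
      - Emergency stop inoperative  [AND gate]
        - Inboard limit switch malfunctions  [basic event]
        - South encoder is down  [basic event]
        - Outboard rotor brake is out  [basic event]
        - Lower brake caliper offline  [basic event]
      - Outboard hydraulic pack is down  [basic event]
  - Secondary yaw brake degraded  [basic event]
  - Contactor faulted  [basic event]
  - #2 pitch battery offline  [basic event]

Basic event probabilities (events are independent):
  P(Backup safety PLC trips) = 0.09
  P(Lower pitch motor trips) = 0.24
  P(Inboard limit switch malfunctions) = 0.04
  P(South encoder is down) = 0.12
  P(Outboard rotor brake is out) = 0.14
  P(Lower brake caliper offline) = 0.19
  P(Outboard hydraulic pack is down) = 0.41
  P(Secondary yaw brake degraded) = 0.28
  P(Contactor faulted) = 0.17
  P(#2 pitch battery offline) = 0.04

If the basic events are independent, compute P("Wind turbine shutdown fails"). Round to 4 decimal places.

P(Emergency stop inoperative) [AND] = 0.04 × 0.12 × 0.14 × 0.19 = 0.000128
P(Yaw brake lost) [OR] = 1 − (1−0.24) × (1−0.000128) × (1−0.41) = 0.551657
P(Rotor brake inoperative) [OR] = 1 − (1−0.09) × (1−0.551657) = 0.592008
P(Wind turbine shutdown fails) [OR] = 1 − (1−0.592008) × (1−0.28) × (1−0.17) × (1−0.04) = 0.765937
Rounded to 4 decimal places: P(Wind turbine shutdown fails) ≈ 0.7659.

0.7659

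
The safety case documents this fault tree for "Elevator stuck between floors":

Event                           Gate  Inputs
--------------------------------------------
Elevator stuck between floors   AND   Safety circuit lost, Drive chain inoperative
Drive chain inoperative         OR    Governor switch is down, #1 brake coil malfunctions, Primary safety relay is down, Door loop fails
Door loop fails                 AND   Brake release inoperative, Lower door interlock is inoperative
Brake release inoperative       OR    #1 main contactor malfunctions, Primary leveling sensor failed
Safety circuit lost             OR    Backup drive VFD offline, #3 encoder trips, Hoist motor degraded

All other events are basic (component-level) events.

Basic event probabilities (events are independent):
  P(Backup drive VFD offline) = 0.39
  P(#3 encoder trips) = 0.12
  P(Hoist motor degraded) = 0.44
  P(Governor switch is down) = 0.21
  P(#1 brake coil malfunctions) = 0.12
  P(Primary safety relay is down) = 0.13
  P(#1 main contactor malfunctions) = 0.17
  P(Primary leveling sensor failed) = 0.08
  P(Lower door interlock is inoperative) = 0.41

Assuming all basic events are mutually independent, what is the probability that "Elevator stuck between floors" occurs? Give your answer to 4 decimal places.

P(Safety circuit lost) [OR] = 1 − (1−0.39) × (1−0.12) × (1−0.44) = 0.699392
P(Brake release inoperative) [OR] = 1 − (1−0.17) × (1−0.08) = 0.236400
P(Door loop fails) [AND] = 0.236400 × 0.41 = 0.096924
P(Drive chain inoperative) [OR] = 1 − (1−0.21) × (1−0.12) × (1−0.13) × (1−0.096924) = 0.453798
P(Elevator stuck between floors) [AND] = 0.699392 × 0.453798 = 0.317383
Rounded to 4 decimal places: P(Elevator stuck between floors) ≈ 0.3174.

0.3174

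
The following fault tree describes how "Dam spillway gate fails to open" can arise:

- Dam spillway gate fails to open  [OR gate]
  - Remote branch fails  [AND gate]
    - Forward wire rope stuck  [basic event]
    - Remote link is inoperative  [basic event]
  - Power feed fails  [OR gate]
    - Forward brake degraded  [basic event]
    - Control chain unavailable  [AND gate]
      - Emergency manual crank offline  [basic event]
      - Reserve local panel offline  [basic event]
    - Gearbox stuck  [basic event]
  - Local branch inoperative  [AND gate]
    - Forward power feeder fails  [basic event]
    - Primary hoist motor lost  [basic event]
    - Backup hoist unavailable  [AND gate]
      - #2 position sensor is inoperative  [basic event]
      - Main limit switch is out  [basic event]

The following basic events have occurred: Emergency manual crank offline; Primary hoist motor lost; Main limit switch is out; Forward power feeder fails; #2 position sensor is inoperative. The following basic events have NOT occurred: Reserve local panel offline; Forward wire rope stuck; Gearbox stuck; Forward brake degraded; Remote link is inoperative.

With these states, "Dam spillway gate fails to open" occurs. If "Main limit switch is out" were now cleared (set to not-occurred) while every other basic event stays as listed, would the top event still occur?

Counterfactual: set "Main limit switch is out" to not occurred.
Remote branch fails [AND]: Forward wire rope stuck=not, Remote link is inoperative=not → not all inputs occur → does not occur.
Control chain unavailable [AND]: Emergency manual crank offline=occurs, Reserve local panel offline=not → not all inputs occur → does not occur.
Power feed fails [OR]: Forward brake degraded=not, Control chain unavailable=not, Gearbox stuck=not → no input occurs → does not occur.
Backup hoist unavailable [AND]: #2 position sensor is inoperative=occurs, Main limit switch is out=not → not all inputs occur → does not occur.
Local branch inoperative [AND]: Forward power feeder fails=occurs, Primary hoist motor lost=occurs, Backup hoist unavailable=not → not all inputs occur → does not occur.
Dam spillway gate fails to open [OR]: Remote branch fails=not, Power feed fails=not, Local branch inoperative=not → no input occurs → does not occur.

No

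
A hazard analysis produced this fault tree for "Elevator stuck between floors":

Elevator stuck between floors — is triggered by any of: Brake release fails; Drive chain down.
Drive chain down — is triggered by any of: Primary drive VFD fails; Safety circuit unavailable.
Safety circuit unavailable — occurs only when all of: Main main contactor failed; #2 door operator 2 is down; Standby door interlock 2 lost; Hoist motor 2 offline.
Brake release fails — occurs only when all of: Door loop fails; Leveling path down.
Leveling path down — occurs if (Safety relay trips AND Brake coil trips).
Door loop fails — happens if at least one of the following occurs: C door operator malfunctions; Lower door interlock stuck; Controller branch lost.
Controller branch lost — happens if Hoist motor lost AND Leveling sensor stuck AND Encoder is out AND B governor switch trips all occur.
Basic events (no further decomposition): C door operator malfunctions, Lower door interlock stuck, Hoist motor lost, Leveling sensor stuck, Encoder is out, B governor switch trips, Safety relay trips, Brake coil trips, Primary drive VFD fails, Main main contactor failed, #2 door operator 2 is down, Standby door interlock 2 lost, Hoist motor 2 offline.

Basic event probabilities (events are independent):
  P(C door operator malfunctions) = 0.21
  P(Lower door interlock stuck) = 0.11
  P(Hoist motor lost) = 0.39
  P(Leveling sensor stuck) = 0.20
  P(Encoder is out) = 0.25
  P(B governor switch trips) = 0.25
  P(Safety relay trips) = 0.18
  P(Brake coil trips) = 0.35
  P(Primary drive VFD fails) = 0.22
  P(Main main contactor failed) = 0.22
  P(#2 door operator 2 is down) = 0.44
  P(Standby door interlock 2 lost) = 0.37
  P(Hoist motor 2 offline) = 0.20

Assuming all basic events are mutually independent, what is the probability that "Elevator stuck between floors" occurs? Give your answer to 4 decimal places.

P(Controller branch lost) [AND] = 0.39 × 0.20 × 0.25 × 0.25 = 0.004875
P(Door loop fails) [OR] = 1 − (1−0.21) × (1−0.11) × (1−0.004875) = 0.300328
P(Leveling path down) [AND] = 0.18 × 0.35 = 0.063000
P(Brake release fails) [AND] = 0.300328 × 0.063000 = 0.018921
P(Safety circuit unavailable) [AND] = 0.22 × 0.44 × 0.37 × 0.20 = 0.007163
P(Drive chain down) [OR] = 1 − (1−0.22) × (1−0.007163) = 0.225587
P(Elevator stuck between floors) [OR] = 1 − (1−0.018921) × (1−0.225587) = 0.240240
Rounded to 4 decimal places: P(Elevator stuck between floors) ≈ 0.2402.

0.2402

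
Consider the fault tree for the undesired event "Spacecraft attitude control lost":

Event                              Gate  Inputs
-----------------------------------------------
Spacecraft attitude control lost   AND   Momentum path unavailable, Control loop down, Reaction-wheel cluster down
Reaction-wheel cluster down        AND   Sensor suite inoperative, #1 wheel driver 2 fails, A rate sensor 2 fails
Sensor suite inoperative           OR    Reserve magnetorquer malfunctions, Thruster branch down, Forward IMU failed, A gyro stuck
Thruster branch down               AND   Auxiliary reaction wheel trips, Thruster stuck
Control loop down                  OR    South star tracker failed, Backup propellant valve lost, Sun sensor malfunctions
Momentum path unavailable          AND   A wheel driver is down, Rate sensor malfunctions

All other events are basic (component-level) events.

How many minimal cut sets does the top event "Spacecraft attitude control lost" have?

Momentum path unavailable [AND]: one cut set from each child combined → 1 × 1 = 1 cut set(s).
Control loop down [OR]: union of children's cut sets → 3 cut set(s).
Thruster branch down [AND]: one cut set from each child combined → 1 × 1 = 1 cut set(s).
Sensor suite inoperative [OR]: union of children's cut sets → 4 cut set(s).
Reaction-wheel cluster down [AND]: one cut set from each child combined → 4 × 1 × 1 = 4 cut set(s).
Spacecraft attitude control lost [AND]: one cut set from each child combined → 1 × 3 × 4 = 12 cut set(s).

12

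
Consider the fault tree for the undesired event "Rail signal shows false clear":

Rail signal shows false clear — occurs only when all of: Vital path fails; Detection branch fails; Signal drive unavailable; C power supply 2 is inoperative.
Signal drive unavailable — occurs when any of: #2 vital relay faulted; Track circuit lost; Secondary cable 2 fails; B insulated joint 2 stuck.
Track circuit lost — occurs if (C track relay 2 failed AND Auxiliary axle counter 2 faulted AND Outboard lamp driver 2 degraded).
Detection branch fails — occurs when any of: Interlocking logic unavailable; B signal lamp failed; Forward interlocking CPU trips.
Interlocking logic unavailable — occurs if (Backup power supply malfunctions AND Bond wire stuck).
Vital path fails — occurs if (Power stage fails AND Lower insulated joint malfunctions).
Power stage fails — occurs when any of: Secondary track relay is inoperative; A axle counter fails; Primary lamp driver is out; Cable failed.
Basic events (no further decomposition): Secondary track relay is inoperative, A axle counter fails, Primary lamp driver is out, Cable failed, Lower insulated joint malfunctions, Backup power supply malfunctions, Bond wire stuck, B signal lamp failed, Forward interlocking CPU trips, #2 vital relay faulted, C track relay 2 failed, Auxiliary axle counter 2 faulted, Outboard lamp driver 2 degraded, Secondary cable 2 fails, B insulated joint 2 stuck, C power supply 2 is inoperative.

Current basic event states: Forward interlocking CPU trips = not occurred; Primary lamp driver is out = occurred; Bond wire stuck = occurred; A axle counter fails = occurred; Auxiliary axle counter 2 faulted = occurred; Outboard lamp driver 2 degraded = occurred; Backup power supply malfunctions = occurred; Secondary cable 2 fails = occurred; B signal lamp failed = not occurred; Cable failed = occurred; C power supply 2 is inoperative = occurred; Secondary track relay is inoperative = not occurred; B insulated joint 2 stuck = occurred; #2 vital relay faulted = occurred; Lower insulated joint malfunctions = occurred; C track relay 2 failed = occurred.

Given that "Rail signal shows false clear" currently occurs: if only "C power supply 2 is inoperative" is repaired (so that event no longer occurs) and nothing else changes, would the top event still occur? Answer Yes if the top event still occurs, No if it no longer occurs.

No

Counterfactual: set "C power supply 2 is inoperative" to not occurred.
Power stage fails [OR]: Secondary track relay is inoperative=not, A axle counter fails=occurs, Primary lamp driver is out=occurs, Cable failed=occurs → at least one input occurs → occurs.
Vital path fails [AND]: Power stage fails=occurs, Lower insulated joint malfunctions=occurs → all inputs occur → occurs.
Interlocking logic unavailable [AND]: Backup power supply malfunctions=occurs, Bond wire stuck=occurs → all inputs occur → occurs.
Detection branch fails [OR]: Interlocking logic unavailable=occurs, B signal lamp failed=not, Forward interlocking CPU trips=not → at least one input occurs → occurs.
Track circuit lost [AND]: C track relay 2 failed=occurs, Auxiliary axle counter 2 faulted=occurs, Outboard lamp driver 2 degraded=occurs → all inputs occur → occurs.
Signal drive unavailable [OR]: #2 vital relay faulted=occurs, Track circuit lost=occurs, Secondary cable 2 fails=occurs, B insulated joint 2 stuck=occurs → at least one input occurs → occurs.
Rail signal shows false clear [AND]: Vital path fails=occurs, Detection branch fails=occurs, Signal drive unavailable=occurs, C power supply 2 is inoperative=not → not all inputs occur → does not occur.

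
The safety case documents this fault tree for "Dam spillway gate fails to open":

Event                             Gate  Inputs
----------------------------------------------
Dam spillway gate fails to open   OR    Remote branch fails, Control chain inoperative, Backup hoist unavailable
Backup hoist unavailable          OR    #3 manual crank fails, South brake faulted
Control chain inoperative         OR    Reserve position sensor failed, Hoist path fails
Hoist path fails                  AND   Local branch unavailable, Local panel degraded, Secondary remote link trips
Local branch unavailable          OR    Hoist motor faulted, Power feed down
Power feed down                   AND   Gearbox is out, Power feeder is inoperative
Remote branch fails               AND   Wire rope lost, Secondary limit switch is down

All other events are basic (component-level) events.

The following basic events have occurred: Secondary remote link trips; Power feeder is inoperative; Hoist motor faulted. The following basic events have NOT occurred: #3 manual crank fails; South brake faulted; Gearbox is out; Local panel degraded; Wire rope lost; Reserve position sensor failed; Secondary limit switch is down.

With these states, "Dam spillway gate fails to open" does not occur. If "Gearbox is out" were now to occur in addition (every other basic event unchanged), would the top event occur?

Counterfactual: set "Gearbox is out" to occurred.
Remote branch fails [AND]: Wire rope lost=not, Secondary limit switch is down=not → not all inputs occur → does not occur.
Power feed down [AND]: Gearbox is out=occurs, Power feeder is inoperative=occurs → all inputs occur → occurs.
Local branch unavailable [OR]: Hoist motor faulted=occurs, Power feed down=occurs → at least one input occurs → occurs.
Hoist path fails [AND]: Local branch unavailable=occurs, Local panel degraded=not, Secondary remote link trips=occurs → not all inputs occur → does not occur.
Control chain inoperative [OR]: Reserve position sensor failed=not, Hoist path fails=not → no input occurs → does not occur.
Backup hoist unavailable [OR]: #3 manual crank fails=not, South brake faulted=not → no input occurs → does not occur.
Dam spillway gate fails to open [OR]: Remote branch fails=not, Control chain inoperative=not, Backup hoist unavailable=not → no input occurs → does not occur.

No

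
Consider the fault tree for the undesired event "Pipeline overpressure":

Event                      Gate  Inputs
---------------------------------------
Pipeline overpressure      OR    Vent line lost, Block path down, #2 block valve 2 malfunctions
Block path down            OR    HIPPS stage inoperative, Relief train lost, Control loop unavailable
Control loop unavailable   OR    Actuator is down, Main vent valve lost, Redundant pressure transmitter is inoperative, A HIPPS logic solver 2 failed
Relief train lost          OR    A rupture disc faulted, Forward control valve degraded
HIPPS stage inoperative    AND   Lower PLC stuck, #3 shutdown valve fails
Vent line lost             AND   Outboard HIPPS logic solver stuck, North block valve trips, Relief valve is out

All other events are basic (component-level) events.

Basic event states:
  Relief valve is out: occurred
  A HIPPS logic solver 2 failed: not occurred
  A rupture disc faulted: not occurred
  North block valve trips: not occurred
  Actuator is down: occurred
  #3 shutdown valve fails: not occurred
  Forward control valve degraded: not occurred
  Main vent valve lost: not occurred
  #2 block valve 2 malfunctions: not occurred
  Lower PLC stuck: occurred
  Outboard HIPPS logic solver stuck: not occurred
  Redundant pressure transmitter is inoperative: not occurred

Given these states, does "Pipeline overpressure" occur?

Yes

Vent line lost [AND]: Outboard HIPPS logic solver stuck=not, North block valve trips=not, Relief valve is out=occurs → not all inputs occur → does not occur.
HIPPS stage inoperative [AND]: Lower PLC stuck=occurs, #3 shutdown valve fails=not → not all inputs occur → does not occur.
Relief train lost [OR]: A rupture disc faulted=not, Forward control valve degraded=not → no input occurs → does not occur.
Control loop unavailable [OR]: Actuator is down=occurs, Main vent valve lost=not, Redundant pressure transmitter is inoperative=not, A HIPPS logic solver 2 failed=not → at least one input occurs → occurs.
Block path down [OR]: HIPPS stage inoperative=not, Relief train lost=not, Control loop unavailable=occurs → at least one input occurs → occurs.
Pipeline overpressure [OR]: Vent line lost=not, Block path down=occurs, #2 block valve 2 malfunctions=not → at least one input occurs → occurs.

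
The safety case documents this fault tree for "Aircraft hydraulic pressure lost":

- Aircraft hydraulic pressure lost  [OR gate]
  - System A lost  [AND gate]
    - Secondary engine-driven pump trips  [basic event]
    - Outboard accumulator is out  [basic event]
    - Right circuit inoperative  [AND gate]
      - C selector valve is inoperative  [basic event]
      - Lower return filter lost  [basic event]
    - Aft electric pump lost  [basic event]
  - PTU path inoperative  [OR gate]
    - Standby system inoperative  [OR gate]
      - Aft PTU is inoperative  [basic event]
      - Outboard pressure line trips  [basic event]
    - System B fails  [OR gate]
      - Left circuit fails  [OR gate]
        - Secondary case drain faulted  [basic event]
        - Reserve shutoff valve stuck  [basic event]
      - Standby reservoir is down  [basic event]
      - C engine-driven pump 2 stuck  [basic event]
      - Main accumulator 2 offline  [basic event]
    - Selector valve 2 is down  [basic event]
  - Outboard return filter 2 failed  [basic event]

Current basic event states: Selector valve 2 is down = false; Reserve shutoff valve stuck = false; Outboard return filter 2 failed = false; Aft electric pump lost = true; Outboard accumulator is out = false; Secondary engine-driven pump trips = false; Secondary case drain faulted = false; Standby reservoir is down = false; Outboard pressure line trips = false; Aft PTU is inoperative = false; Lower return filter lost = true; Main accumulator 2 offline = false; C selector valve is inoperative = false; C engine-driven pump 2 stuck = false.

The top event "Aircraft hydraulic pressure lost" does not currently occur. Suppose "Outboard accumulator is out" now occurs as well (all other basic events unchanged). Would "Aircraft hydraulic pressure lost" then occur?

Counterfactual: set "Outboard accumulator is out" to occurred.
Right circuit inoperative [AND]: C selector valve is inoperative=not, Lower return filter lost=occurs → not all inputs occur → does not occur.
System A lost [AND]: Secondary engine-driven pump trips=not, Outboard accumulator is out=occurs, Right circuit inoperative=not, Aft electric pump lost=occurs → not all inputs occur → does not occur.
Standby system inoperative [OR]: Aft PTU is inoperative=not, Outboard pressure line trips=not → no input occurs → does not occur.
Left circuit fails [OR]: Secondary case drain faulted=not, Reserve shutoff valve stuck=not → no input occurs → does not occur.
System B fails [OR]: Left circuit fails=not, Standby reservoir is down=not, C engine-driven pump 2 stuck=not, Main accumulator 2 offline=not → no input occurs → does not occur.
PTU path inoperative [OR]: Standby system inoperative=not, System B fails=not, Selector valve 2 is down=not → no input occurs → does not occur.
Aircraft hydraulic pressure lost [OR]: System A lost=not, PTU path inoperative=not, Outboard return filter 2 failed=not → no input occurs → does not occur.

No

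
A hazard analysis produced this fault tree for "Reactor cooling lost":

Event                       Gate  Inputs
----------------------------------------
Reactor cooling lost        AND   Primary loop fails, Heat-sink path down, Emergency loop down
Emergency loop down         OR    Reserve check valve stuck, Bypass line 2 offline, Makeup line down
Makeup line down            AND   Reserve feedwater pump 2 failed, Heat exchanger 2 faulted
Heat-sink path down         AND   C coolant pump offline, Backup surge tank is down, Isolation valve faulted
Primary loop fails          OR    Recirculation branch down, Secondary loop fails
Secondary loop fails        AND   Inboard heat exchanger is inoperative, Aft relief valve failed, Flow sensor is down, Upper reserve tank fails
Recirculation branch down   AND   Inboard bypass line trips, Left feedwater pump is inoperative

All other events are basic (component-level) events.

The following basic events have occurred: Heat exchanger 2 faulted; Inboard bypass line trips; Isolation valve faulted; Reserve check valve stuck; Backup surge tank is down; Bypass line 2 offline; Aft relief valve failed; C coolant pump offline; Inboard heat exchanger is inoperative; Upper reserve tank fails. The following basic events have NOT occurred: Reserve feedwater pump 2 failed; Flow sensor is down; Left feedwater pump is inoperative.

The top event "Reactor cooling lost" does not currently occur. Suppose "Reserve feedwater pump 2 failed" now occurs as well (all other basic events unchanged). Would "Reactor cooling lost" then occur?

Counterfactual: set "Reserve feedwater pump 2 failed" to occurred.
Recirculation branch down [AND]: Inboard bypass line trips=occurs, Left feedwater pump is inoperative=not → not all inputs occur → does not occur.
Secondary loop fails [AND]: Inboard heat exchanger is inoperative=occurs, Aft relief valve failed=occurs, Flow sensor is down=not, Upper reserve tank fails=occurs → not all inputs occur → does not occur.
Primary loop fails [OR]: Recirculation branch down=not, Secondary loop fails=not → no input occurs → does not occur.
Heat-sink path down [AND]: C coolant pump offline=occurs, Backup surge tank is down=occurs, Isolation valve faulted=occurs → all inputs occur → occurs.
Makeup line down [AND]: Reserve feedwater pump 2 failed=occurs, Heat exchanger 2 faulted=occurs → all inputs occur → occurs.
Emergency loop down [OR]: Reserve check valve stuck=occurs, Bypass line 2 offline=occurs, Makeup line down=occurs → at least one input occurs → occurs.
Reactor cooling lost [AND]: Primary loop fails=not, Heat-sink path down=occurs, Emergency loop down=occurs → not all inputs occur → does not occur.

No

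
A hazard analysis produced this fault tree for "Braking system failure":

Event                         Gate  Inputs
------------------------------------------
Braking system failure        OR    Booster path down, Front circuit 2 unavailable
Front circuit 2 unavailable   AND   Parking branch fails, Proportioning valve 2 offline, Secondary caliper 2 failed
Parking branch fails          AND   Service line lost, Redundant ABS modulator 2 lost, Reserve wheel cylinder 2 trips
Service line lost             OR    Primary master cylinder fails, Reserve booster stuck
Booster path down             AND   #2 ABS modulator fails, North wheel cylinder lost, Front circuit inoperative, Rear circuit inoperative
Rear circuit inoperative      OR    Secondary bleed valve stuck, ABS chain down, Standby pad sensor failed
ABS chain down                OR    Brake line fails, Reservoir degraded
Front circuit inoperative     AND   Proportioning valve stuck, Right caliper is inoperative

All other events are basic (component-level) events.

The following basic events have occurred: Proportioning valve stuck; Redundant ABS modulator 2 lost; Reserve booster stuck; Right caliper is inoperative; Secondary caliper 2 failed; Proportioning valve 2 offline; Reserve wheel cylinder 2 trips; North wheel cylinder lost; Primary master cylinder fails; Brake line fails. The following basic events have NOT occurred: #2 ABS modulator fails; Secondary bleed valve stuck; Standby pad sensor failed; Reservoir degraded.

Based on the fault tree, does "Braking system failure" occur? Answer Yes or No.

Yes

Front circuit inoperative [AND]: Proportioning valve stuck=occurs, Right caliper is inoperative=occurs → all inputs occur → occurs.
ABS chain down [OR]: Brake line fails=occurs, Reservoir degraded=not → at least one input occurs → occurs.
Rear circuit inoperative [OR]: Secondary bleed valve stuck=not, ABS chain down=occurs, Standby pad sensor failed=not → at least one input occurs → occurs.
Booster path down [AND]: #2 ABS modulator fails=not, North wheel cylinder lost=occurs, Front circuit inoperative=occurs, Rear circuit inoperative=occurs → not all inputs occur → does not occur.
Service line lost [OR]: Primary master cylinder fails=occurs, Reserve booster stuck=occurs → at least one input occurs → occurs.
Parking branch fails [AND]: Service line lost=occurs, Redundant ABS modulator 2 lost=occurs, Reserve wheel cylinder 2 trips=occurs → all inputs occur → occurs.
Front circuit 2 unavailable [AND]: Parking branch fails=occurs, Proportioning valve 2 offline=occurs, Secondary caliper 2 failed=occurs → all inputs occur → occurs.
Braking system failure [OR]: Booster path down=not, Front circuit 2 unavailable=occurs → at least one input occurs → occurs.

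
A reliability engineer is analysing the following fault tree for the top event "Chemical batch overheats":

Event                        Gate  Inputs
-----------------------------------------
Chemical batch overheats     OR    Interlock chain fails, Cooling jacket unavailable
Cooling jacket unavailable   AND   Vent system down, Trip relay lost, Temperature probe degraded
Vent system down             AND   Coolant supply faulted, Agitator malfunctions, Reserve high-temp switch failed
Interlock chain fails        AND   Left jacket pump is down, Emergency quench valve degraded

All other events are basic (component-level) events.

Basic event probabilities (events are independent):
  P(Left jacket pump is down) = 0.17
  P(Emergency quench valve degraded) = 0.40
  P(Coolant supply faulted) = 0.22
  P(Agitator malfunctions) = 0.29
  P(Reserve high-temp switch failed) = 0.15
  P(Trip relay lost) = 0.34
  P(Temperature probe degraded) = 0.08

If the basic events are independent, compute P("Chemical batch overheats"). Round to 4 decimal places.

0.0682

P(Interlock chain fails) [AND] = 0.17 × 0.40 = 0.068000
P(Vent system down) [AND] = 0.22 × 0.29 × 0.15 = 0.009570
P(Cooling jacket unavailable) [AND] = 0.009570 × 0.34 × 0.08 = 0.000260
P(Chemical batch overheats) [OR] = 1 − (1−0.068000) × (1−0.000260) = 0.068242
Rounded to 4 decimal places: P(Chemical batch overheats) ≈ 0.0682.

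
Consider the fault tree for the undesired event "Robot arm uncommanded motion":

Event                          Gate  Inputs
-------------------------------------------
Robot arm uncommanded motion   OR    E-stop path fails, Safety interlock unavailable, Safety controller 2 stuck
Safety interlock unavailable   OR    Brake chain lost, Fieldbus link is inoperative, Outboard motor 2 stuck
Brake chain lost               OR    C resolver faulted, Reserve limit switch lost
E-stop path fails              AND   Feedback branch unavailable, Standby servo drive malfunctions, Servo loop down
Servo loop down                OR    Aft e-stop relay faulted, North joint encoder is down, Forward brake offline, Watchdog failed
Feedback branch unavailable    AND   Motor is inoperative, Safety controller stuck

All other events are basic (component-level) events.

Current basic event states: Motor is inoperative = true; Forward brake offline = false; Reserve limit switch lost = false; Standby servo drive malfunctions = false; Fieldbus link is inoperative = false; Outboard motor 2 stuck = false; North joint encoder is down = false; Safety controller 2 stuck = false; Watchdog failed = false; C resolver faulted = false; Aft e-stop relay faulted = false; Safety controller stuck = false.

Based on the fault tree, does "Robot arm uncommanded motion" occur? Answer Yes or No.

Feedback branch unavailable [AND]: Motor is inoperative=occurs, Safety controller stuck=not → not all inputs occur → does not occur.
Servo loop down [OR]: Aft e-stop relay faulted=not, North joint encoder is down=not, Forward brake offline=not, Watchdog failed=not → no input occurs → does not occur.
E-stop path fails [AND]: Feedback branch unavailable=not, Standby servo drive malfunctions=not, Servo loop down=not → not all inputs occur → does not occur.
Brake chain lost [OR]: C resolver faulted=not, Reserve limit switch lost=not → no input occurs → does not occur.
Safety interlock unavailable [OR]: Brake chain lost=not, Fieldbus link is inoperative=not, Outboard motor 2 stuck=not → no input occurs → does not occur.
Robot arm uncommanded motion [OR]: E-stop path fails=not, Safety interlock unavailable=not, Safety controller 2 stuck=not → no input occurs → does not occur.

No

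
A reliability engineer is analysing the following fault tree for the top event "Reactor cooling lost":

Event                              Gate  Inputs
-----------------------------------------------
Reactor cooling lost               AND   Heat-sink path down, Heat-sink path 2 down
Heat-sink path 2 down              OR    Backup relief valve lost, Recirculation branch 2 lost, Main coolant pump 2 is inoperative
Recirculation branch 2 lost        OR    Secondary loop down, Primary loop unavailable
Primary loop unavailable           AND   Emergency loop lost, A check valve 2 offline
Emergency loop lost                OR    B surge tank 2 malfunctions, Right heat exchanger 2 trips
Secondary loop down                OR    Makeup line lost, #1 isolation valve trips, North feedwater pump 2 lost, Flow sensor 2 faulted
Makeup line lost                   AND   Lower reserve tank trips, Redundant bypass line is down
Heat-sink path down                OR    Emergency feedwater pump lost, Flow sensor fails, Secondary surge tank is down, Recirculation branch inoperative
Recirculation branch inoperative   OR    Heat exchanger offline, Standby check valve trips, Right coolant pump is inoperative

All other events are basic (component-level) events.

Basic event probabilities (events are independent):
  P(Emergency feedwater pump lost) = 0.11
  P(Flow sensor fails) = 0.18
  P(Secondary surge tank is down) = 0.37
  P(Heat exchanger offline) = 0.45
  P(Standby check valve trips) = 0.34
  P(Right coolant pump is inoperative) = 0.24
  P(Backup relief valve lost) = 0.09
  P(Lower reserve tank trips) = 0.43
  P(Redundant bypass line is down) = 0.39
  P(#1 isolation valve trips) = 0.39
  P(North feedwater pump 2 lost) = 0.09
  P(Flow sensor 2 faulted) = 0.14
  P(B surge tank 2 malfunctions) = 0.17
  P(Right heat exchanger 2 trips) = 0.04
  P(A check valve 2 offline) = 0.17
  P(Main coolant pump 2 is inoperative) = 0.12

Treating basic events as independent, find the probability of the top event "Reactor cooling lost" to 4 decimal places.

P(Recirculation branch inoperative) [OR] = 1 − (1−0.45) × (1−0.34) × (1−0.24) = 0.724120
P(Heat-sink path down) [OR] = 1 − (1−0.11) × (1−0.18) × (1−0.37) × (1−0.724120) = 0.873158
P(Makeup line lost) [AND] = 0.43 × 0.39 = 0.167700
P(Secondary loop down) [OR] = 1 − (1−0.167700) × (1−0.39) × (1−0.09) × (1−0.14) = 0.602672
P(Emergency loop lost) [OR] = 1 − (1−0.17) × (1−0.04) = 0.203200
P(Primary loop unavailable) [AND] = 0.203200 × 0.17 = 0.034544
P(Recirculation branch 2 lost) [OR] = 1 − (1−0.602672) × (1−0.034544) = 0.616397
P(Heat-sink path 2 down) [OR] = 1 − (1−0.09) × (1−0.616397) × (1−0.12) = 0.692811
P(Reactor cooling lost) [AND] = 0.873158 × 0.692811 = 0.604933
Rounded to 4 decimal places: P(Reactor cooling lost) ≈ 0.6049.

0.6049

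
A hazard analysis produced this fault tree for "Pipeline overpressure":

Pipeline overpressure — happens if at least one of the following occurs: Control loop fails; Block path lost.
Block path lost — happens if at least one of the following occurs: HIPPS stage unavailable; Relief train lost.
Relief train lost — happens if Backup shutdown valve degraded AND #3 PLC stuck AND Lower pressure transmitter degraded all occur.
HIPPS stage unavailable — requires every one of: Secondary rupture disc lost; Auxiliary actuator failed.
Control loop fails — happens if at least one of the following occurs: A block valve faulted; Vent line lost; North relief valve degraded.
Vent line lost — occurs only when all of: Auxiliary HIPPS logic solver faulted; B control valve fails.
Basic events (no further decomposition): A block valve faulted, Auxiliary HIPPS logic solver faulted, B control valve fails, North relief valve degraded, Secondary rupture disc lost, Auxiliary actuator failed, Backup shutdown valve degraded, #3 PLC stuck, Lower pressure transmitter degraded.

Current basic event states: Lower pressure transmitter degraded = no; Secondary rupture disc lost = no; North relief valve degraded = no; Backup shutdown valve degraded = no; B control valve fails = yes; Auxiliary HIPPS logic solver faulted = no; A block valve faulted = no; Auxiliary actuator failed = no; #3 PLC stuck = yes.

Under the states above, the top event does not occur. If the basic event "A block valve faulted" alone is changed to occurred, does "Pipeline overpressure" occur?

Yes

Counterfactual: set "A block valve faulted" to occurred.
Vent line lost [AND]: Auxiliary HIPPS logic solver faulted=not, B control valve fails=occurs → not all inputs occur → does not occur.
Control loop fails [OR]: A block valve faulted=occurs, Vent line lost=not, North relief valve degraded=not → at least one input occurs → occurs.
HIPPS stage unavailable [AND]: Secondary rupture disc lost=not, Auxiliary actuator failed=not → not all inputs occur → does not occur.
Relief train lost [AND]: Backup shutdown valve degraded=not, #3 PLC stuck=occurs, Lower pressure transmitter degraded=not → not all inputs occur → does not occur.
Block path lost [OR]: HIPPS stage unavailable=not, Relief train lost=not → no input occurs → does not occur.
Pipeline overpressure [OR]: Control loop fails=occurs, Block path lost=not → at least one input occurs → occurs.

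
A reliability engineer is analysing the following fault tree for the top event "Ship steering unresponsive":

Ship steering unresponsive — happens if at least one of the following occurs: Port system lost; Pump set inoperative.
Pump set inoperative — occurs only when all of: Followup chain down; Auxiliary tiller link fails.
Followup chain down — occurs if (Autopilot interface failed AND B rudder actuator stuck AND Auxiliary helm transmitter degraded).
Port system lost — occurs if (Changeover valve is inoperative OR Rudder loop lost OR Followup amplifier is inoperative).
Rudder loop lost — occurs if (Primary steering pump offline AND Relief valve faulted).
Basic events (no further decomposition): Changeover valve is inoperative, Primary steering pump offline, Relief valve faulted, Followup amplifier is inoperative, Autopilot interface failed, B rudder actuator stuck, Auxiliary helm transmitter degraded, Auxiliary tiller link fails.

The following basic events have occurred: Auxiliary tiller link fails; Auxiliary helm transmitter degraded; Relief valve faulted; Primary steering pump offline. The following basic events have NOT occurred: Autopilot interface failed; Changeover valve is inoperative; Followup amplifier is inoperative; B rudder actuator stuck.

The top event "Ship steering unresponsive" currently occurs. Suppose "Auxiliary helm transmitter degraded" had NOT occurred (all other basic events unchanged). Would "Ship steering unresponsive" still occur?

Yes

Counterfactual: set "Auxiliary helm transmitter degraded" to not occurred.
Rudder loop lost [AND]: Primary steering pump offline=occurs, Relief valve faulted=occurs → all inputs occur → occurs.
Port system lost [OR]: Changeover valve is inoperative=not, Rudder loop lost=occurs, Followup amplifier is inoperative=not → at least one input occurs → occurs.
Followup chain down [AND]: Autopilot interface failed=not, B rudder actuator stuck=not, Auxiliary helm transmitter degraded=not → not all inputs occur → does not occur.
Pump set inoperative [AND]: Followup chain down=not, Auxiliary tiller link fails=occurs → not all inputs occur → does not occur.
Ship steering unresponsive [OR]: Port system lost=occurs, Pump set inoperative=not → at least one input occurs → occurs.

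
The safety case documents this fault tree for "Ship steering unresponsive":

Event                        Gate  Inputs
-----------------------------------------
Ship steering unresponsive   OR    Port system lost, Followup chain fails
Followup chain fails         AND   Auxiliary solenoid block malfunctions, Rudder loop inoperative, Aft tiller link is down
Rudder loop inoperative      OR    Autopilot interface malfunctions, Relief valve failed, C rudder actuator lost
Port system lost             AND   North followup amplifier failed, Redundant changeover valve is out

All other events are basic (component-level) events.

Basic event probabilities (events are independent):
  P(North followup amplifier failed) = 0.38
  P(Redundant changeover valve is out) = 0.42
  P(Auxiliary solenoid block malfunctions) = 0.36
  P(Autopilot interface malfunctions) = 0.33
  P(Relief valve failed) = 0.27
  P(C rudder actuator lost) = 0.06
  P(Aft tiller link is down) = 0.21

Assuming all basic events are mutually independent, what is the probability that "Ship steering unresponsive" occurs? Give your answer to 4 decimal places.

P(Port system lost) [AND] = 0.38 × 0.42 = 0.159600
P(Rudder loop inoperative) [OR] = 1 − (1−0.33) × (1−0.27) × (1−0.06) = 0.540246
P(Followup chain fails) [AND] = 0.36 × 0.540246 × 0.21 = 0.040843
P(Ship steering unresponsive) [OR] = 1 − (1−0.159600) × (1−0.040843) = 0.193924
Rounded to 4 decimal places: P(Ship steering unresponsive) ≈ 0.1939.

0.1939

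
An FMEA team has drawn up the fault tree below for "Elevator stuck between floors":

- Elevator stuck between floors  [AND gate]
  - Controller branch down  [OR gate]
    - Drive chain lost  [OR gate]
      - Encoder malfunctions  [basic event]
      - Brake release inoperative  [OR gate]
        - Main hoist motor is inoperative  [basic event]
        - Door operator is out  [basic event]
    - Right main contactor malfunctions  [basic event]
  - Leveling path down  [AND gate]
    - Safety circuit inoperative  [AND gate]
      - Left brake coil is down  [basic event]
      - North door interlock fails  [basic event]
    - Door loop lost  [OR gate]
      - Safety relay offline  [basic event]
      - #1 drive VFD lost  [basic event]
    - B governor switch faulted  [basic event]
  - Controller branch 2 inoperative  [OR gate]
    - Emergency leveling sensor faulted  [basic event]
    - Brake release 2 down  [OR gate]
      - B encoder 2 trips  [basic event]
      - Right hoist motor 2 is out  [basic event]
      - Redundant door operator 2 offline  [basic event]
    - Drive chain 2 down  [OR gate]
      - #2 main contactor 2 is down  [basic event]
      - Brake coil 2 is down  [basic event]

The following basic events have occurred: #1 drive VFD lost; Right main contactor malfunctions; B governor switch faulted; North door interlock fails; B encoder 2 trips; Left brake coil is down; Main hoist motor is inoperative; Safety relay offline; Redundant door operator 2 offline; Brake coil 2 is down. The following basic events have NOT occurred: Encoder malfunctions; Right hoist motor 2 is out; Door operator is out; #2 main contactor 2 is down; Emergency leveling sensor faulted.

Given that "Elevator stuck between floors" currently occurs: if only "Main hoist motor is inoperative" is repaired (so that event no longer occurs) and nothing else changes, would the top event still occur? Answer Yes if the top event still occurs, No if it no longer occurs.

Counterfactual: set "Main hoist motor is inoperative" to not occurred.
Brake release inoperative [OR]: Main hoist motor is inoperative=not, Door operator is out=not → no input occurs → does not occur.
Drive chain lost [OR]: Encoder malfunctions=not, Brake release inoperative=not → no input occurs → does not occur.
Controller branch down [OR]: Drive chain lost=not, Right main contactor malfunctions=occurs → at least one input occurs → occurs.
Safety circuit inoperative [AND]: Left brake coil is down=occurs, North door interlock fails=occurs → all inputs occur → occurs.
Door loop lost [OR]: Safety relay offline=occurs, #1 drive VFD lost=occurs → at least one input occurs → occurs.
Leveling path down [AND]: Safety circuit inoperative=occurs, Door loop lost=occurs, B governor switch faulted=occurs → all inputs occur → occurs.
Brake release 2 down [OR]: B encoder 2 trips=occurs, Right hoist motor 2 is out=not, Redundant door operator 2 offline=occurs → at least one input occurs → occurs.
Drive chain 2 down [OR]: #2 main contactor 2 is down=not, Brake coil 2 is down=occurs → at least one input occurs → occurs.
Controller branch 2 inoperative [OR]: Emergency leveling sensor faulted=not, Brake release 2 down=occurs, Drive chain 2 down=occurs → at least one input occurs → occurs.
Elevator stuck between floors [AND]: Controller branch down=occurs, Leveling path down=occurs, Controller branch 2 inoperative=occurs → all inputs occur → occurs.

Yes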